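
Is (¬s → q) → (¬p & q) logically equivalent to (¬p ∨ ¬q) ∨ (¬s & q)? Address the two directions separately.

[⇒] Assume the antecedent. If s is true, the antecedent forces (s = T, q = T, p = F), and (¬p ∨ ¬q) ∨ (¬s & q) holds there. If s is false, (¬p ∨ ¬q) ∨ (¬s & q) reduces to true regardless of the other variables. Either way (¬p ∨ ¬q) ∨ (¬s & q) holds.

[⇐] This fails. Under s = T, q = F, p = F, the left side is false but the right side is true.

The forward direction holds; the converse fails.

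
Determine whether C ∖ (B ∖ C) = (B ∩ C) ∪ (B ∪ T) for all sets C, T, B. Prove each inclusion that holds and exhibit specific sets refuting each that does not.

Neither inclusion holds.

Forward inclusion. This inclusion fails. Take C = {1}, T = ∅, B = ∅; then 1 ∈ C ∖ (B ∖ C) but 1 ∉ (B ∩ C) ∪ (B ∪ T).

Reverse inclusion. This inclusion fails. Take C = ∅, T = {1}, B = ∅; then 1 ∈ (B ∩ C) ∪ (B ∪ T) but 1 ∉ C ∖ (B ∖ C).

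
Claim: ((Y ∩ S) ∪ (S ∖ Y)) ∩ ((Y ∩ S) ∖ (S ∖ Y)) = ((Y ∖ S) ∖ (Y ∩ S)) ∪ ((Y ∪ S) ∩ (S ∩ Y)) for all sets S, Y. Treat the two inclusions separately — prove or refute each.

(⊆) holds; (⊇) fails.

(⟹) Let x ∈ ((Y ∩ S) ∪ (S ∖ Y)) ∩ ((Y ∩ S) ∖ (S ∖ Y)). Then x ∈ S ∩ Y, from which x ∈ ((Y ∖ S) ∖ (Y ∩ S)) ∪ ((Y ∪ S) ∩ (S ∩ Y)).

(⟸) This inclusion fails. Take S = ∅, Y = {1}; then 1 ∈ ((Y ∖ S) ∖ (Y ∩ S)) ∪ ((Y ∪ S) ∩ (S ∩ Y)) but 1 ∉ ((Y ∩ S) ∪ (S ∖ Y)) ∩ ((Y ∩ S) ∖ (S ∖ Y)).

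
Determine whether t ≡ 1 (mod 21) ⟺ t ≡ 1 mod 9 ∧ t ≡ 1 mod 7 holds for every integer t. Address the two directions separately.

Not equivalent: only (⇐) holds.

(⇒) This fails: t = 43 gives 43 ≡ 1 (mod 21) but 43 ≡ 7 (mod 9), so the conjunction on the right does not hold.

(⇐) Conversely, if t ≡ 1 (mod 9) and t ≡ 1 (mod 7), then by the Chinese remainder theorem t ≡ 1 (mod 63). Since 1 ≡ 1 (mod 21) and 21 ∣ 63, we get t ≡ 1 (mod 21).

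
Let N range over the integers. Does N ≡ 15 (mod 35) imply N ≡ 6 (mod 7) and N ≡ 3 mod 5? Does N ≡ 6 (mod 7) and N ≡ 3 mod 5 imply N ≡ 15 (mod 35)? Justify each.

Both directions fail.

[⇒] This fails: N = 15 gives 15 ≡ 15 (mod 35) but 15 ≡ 1 (mod 7), so the conjunction on the right does not hold.

[⇐] This fails: N = 13 satisfies both congruences on the right (13 ≡ 6 mod 7 and 13 ≡ 3 mod 5) yet 13 ≡ 13 (mod 35), not 15.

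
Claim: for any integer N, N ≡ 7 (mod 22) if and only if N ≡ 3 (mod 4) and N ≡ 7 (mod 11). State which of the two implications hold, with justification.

(⟸) If N ≡ 3 (mod 4) and N ≡ 7 (mod 11), then by the Chinese remainder theorem N ≡ 7 (mod 44). Since 7 ≡ 7 (mod 22) and 22 ∣ 44, we get N ≡ 7 (mod 22).

(⟹) This fails: N = 29 gives 29 ≡ 7 (mod 22) but 29 ≡ 1 (mod 4), so the conjunction on the right does not hold.

The forward direction fails; the converse holds.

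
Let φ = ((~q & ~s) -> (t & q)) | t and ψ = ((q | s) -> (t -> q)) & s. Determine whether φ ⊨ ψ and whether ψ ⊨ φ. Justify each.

Only the converse holds.

[⇐] Assume the antecedent. If q is true, ((~q & ~s) -> (t & q)) | t reduces to true regardless of the other variables. If q is false, the antecedent forces (q = F, t = F, s = T), and ((~q & ~s) -> (t & q)) | t holds there. Either way ((~q & ~s) -> (t & q)) | t holds.

[⇒] This fails. Under q = T, t = F, s = F, the left side is true but the right side is false.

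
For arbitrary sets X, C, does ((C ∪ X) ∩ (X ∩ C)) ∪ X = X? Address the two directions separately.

Both inclusions hold; the sets are equal.

(⟸) Let x ∈ X. Then either x ∈ X and x ∉ C; or x ∈ X ∩ C. In each case x ∈ ((C ∪ X) ∩ (X ∩ C)) ∪ X, so X ⊆ ((C ∪ X) ∩ (X ∩ C)) ∪ X.

(⟹) Let x ∈ ((C ∪ X) ∩ (X ∩ C)) ∪ X. Then either x ∈ X and x ∉ C; or x ∈ X ∩ C. In each case x ∈ X, so ((C ∪ X) ∩ (X ∩ C)) ∪ X ⊆ X.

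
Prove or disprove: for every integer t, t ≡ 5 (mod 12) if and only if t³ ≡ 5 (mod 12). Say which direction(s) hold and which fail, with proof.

(⟸) Suppose t³ ≡ 5 (mod 12). The only residue r in {0, …, 11} with r³ ≡ 5 (mod 12) is r = 5, so t ≡ 5 (mod 12).

(⟹) Suppose t ≡ 5 (mod 12). Write t = 12j + 5. Then (12j + 5)³ = 1728j³ + 2160j² + 900j + 125 = 12(144j³ + 180j² + 75j + 10) + 5, so t³ ≡ 5 (mod 12).

The biconditional holds.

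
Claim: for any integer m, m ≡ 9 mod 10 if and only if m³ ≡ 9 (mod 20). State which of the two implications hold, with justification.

(⟹) This fails: take m = 19. Then 19 ≡ 9 (mod 10), but 19³ = 6859 ≡ 19 (mod 20), not 9.

(⟸) Conversely, the residues r modulo 20 with r³ ≡ 9 (mod 20) are exactly {9}, and each is ≡ 9 (mod 10).

Only the converse holds.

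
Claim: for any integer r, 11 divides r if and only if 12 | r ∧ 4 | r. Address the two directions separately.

(→) This fails: take r = 11. Certainly 11 ∣ 11, but 12 ∤ 11.

(←) This fails: take r = 12. Both 12 ∣ 12 and 4 ∣ 12, yet 12 is not a multiple of 11 (since 12 = 1·11 + 1), so 11 ∤ 12.

Neither implication holds.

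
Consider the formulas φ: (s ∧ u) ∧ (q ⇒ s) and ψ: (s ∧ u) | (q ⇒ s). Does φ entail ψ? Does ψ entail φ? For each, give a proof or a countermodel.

[⇒] Assume the antecedent. If u is true, the antecedent forces (u = T, q = F, s = T) or (u = T, q = T, s = T), and (s ∧ u) | (q ⇒ s) holds there. If u is false, the antecedent cannot hold. Either way (s ∧ u) | (q ⇒ s) holds.

[⇐] This fails. Under u = F, q = F, s = F, the left side is false but the right side is true.

The forward direction holds; the converse fails.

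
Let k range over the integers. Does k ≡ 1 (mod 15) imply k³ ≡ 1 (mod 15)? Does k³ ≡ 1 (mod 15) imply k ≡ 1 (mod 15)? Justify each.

(⟹) Suppose k ≡ 1 (mod 15). Write k = 15j + 1. Then (15j + 1)³ = 3375j³ + 675j² + 45j + 1 = 15(225j³ + 45j² + 3j) + 1, so k³ ≡ 1 (mod 15).

(⟸) Conversely, suppose k³ ≡ 1 (mod 15). The only residue r in {0, …, 14} with r³ ≡ 1 (mod 15) is r = 1, so k ≡ 1 (mod 15).

Both directions hold.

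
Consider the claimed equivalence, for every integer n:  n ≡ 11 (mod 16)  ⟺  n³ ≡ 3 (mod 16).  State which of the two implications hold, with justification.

(→) Suppose n ≡ 11 (mod 16). Write n = 16j + 11. Then (16j + 11)³ = 4096j³ + 8448j² + 5808j + 1331 = 16(256j³ + 528j² + 363j + 83) + 3, so n³ ≡ 3 (mod 16).

(←) Conversely, suppose n³ ≡ 3 (mod 16). The only residue r in {0, …, 15} with r³ ≡ 3 (mod 16) is r = 11, so n ≡ 11 (mod 16).

The biconditional holds.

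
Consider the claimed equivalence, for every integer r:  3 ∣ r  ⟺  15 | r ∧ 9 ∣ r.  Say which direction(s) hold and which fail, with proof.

[⇒] This fails: take r = 3. Certainly 3 ∣ 3, but 15 ∤ 3.

[⇐] Suppose 15 ∣ r and 9 ∣ r. Any common multiple of 15 and 9 is a multiple of their lcm; here lcm(15, 9) = 15·9/gcd(15, 9) = 135/3 = 45, so 45 ∣ r. Since 3 ∣ 45, it follows that 3 ∣ r.

The forward direction fails; the converse holds.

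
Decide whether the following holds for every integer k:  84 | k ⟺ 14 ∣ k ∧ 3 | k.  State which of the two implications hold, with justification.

(⟹) If 84 ∣ k, write k = 84q. Since 84 = 6·14, k = 14·(6q), so 14 ∣ k; and since 84 = 28·3, k = 3·(28q), so 3 ∣ k.

(⟸) This fails: take k = 42. Both 14 ∣ 42 and 3 ∣ 42, yet 42 is not a multiple of 84 (since 42 = 0·84 + 42), so 84 ∤ 42.

Only the forward direction holds.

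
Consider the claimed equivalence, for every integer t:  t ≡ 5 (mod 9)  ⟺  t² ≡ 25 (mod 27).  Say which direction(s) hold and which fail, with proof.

(⇒) fails and (⇐) fails.

(→) This fails: take t = 14. Then 14 ≡ 5 (mod 9), but 14² = 196 ≡ 7 (mod 27), not 25.

(←) This fails: take t = 22. Then 22² = 484 ≡ 25 (mod 27), yet 22 ≡ 4 (mod 9), not 5.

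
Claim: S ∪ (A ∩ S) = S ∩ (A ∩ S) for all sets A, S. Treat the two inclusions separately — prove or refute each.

The sets are not equal: only the reverse inclusion holds.

(⟹) This inclusion fails. Take A = ∅, S = {1}; then 1 ∈ S ∪ (A ∩ S) but 1 ∉ S ∩ (A ∩ S).

(⟸) Let x ∈ S ∩ (A ∩ S). Then x ∈ A ∩ S, from which x ∈ S ∪ (A ∩ S).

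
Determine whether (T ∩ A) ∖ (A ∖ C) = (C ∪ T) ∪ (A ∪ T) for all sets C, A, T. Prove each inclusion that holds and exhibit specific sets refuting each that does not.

Reverse inclusion. This inclusion fails. Take C = {1}, A = ∅, T = ∅; then 1 ∈ (C ∪ T) ∪ (A ∪ T) but 1 ∉ (T ∩ A) ∖ (A ∖ C).

Forward inclusion. Let x ∈ (T ∩ A) ∖ (A ∖ C). Then x ∈ C ∩ A ∩ T, from which x ∈ (C ∪ T) ∪ (A ∪ T).

(⊆) holds; (⊇) fails.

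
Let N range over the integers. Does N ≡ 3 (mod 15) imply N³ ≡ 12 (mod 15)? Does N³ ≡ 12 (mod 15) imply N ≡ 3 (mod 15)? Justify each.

Both directions hold; the statement is true.

[⇐] Suppose N³ ≡ 12 (mod 15). The only residue r in {0, …, 14} with r³ ≡ 12 (mod 15) is r = 3, so N ≡ 3 (mod 15).

[⇒] Suppose N ≡ 3 (mod 15). Write N = 15j + 3. Then (15j + 3)³ = 3375j³ + 2025j² + 405j + 27 = 15(225j³ + 135j² + 27j + 1) + 12, so N³ ≡ 12 (mod 15).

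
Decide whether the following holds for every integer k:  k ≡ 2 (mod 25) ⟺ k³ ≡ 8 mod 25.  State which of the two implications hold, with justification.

(⟹) Suppose k ≡ 2 (mod 25). Write k = 25j + 2. Then (25j + 2)³ = 15625j³ + 3750j² + 300j + 8 = 25(625j³ + 150j² + 12j) + 8, so k³ ≡ 8 (mod 25).

(⟸) Conversely, suppose k³ ≡ 8 (mod 25). The only residue r in {0, …, 24} with r³ ≡ 8 (mod 25) is r = 2, so k ≡ 2 (mod 25).

The biconditional holds.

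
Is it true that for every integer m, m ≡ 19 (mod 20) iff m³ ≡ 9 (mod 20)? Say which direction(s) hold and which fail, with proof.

[⇒] This fails: take m = 19. Then 19 ≡ 19 (mod 20), but 19³ = 6859 ≡ 19 (mod 20), not 9.

[⇐] This fails: take m = 9. Then 9³ = 729 ≡ 9 (mod 20), yet 9 ≡ 9 (mod 20), not 19.

(⇒) fails and (⇐) fails.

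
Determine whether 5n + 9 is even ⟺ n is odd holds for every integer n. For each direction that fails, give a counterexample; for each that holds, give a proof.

(⇐) Suppose n is odd; write n = 2j + 1. Then 5n + 9 = 5·(2j + 1) + 9 = 2·5j + 14, which is even.

(⇒) Suppose 5n + 9 is even. Since 5 is odd, 5n and n have the same parity, so 5n + 9 ≡ n + 9 (mod 2). As 9 is odd, 5n + 9 is even exactly when n is odd. Thus n is odd.

Both directions hold; the statement is true.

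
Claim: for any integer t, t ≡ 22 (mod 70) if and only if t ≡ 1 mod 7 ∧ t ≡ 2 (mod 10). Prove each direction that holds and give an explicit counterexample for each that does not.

The biconditional holds.

(⇐) If t ≡ 1 (mod 7) and t ≡ 2 (mod 10), then by the Chinese remainder theorem t ≡ 22 (mod 70). This is exactly t ≡ 22 (mod 70).

(⇒) Suppose t ≡ 22 (mod 70); write t = 70j + 22. Since 7 ∣ 70, reducing mod 7 gives t ≡ 22 ≡ 1 (mod 7); since 10 ∣ 70, reducing mod 10 gives t ≡ 22 ≡ 2 (mod 10).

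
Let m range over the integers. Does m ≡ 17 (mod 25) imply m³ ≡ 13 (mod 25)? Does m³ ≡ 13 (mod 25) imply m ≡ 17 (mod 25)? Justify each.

Forward direction. Suppose m ≡ 17 (mod 25). Write m = 25j + 17. Then (25j + 17)³ = 15625j³ + 31875j² + 21675j + 4913 = 25(625j³ + 1275j² + 867j + 196) + 13, so m³ ≡ 13 (mod 25).

Converse. Suppose m³ ≡ 13 (mod 25). The only residue r in {0, …, 24} with r³ ≡ 13 (mod 25) is r = 17, so m ≡ 17 (mod 25).

Equivalent; both directions hold.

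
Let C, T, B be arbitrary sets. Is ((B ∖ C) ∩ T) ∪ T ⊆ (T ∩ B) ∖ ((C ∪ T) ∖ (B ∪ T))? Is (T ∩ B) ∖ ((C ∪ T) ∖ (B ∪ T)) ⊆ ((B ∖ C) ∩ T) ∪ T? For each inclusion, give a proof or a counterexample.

(⟹) This inclusion fails. Take C = ∅, T = {1}, B = ∅; then 1 ∈ ((B ∖ C) ∩ T) ∪ T but 1 ∉ (T ∩ B) ∖ ((C ∪ T) ∖ (B ∪ T)).

(⟸) Let x ∈ (T ∩ B) ∖ ((C ∪ T) ∖ (B ∪ T)). Then either x ∈ T ∩ B and x ∉ C; or x ∈ C ∩ T ∩ B. In each case x ∈ ((B ∖ C) ∩ T) ∪ T, so (T ∩ B) ∖ ((C ∪ T) ∖ (B ∪ T)) ⊆ ((B ∖ C) ∩ T) ∪ T.

The sets are not equal: only the reverse inclusion holds.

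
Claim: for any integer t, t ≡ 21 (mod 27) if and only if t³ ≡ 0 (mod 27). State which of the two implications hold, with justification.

(→) Suppose t ≡ 21 (mod 27). Write t = 27j + 21. Then (27j + 21)³ = 19683j³ + 45927j² + 35721j + 9261 = 27(729j³ + 1701j² + 1323j + 343) + 0, so t³ ≡ 0 (mod 27).

(←) This fails: take t = 0. Then 0³ = 0 ≡ 0 (mod 27), yet 0 ≡ 0 (mod 27), not 21.

Only the forward direction holds.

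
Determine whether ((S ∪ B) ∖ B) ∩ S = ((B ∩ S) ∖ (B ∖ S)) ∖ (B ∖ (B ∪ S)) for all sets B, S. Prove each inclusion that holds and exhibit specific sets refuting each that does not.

(⊆) fails and (⊇) fails.

(⊆) This inclusion fails. Take B = ∅, S = {1}; then 1 ∈ ((S ∪ B) ∖ B) ∩ S but 1 ∉ ((B ∩ S) ∖ (B ∖ S)) ∖ (B ∖ (B ∪ S)).

(⊇) This inclusion fails. Take B = {1}, S = {1}; then 1 ∈ ((B ∩ S) ∖ (B ∖ S)) ∖ (B ∖ (B ∪ S)) but 1 ∉ ((S ∪ B) ∖ B) ∩ S.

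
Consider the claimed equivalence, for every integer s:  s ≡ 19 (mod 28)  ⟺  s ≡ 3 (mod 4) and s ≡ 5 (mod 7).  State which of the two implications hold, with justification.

Forward direction. Suppose s ≡ 19 (mod 28); write s = 28j + 19. Since 4 ∣ 28, reducing mod 4 gives s ≡ 19 ≡ 3 (mod 4); since 7 ∣ 28, reducing mod 7 gives s ≡ 19 ≡ 5 (mod 7).

Converse. If s ≡ 3 (mod 4) and s ≡ 5 (mod 7), then by the Chinese remainder theorem s ≡ 19 (mod 28). This is exactly s ≡ 19 (mod 28).

Both directions hold.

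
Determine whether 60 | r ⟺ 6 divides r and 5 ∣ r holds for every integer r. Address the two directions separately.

(⟹) If 60 ∣ r, write r = 60q. Since 60 = 10·6, r = 6·(10q), so 6 ∣ r; and since 60 = 12·5, r = 5·(12q), so 5 ∣ r.

(⟸) This fails: take r = 30. Both 6 ∣ 30 and 5 ∣ 30, yet 30 is not a multiple of 60 (since 30 = 0·60 + 30), so 60 ∤ 30.

Not equivalent: only (⇒) holds.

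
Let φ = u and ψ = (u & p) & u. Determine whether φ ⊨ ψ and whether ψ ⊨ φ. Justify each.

Forward direction. This fails. Under u = T, p = F, the left side is true but the right side is false.

Converse. Assume the antecedent. If u is true, u reduces to true regardless of the other variables. If u is false, the antecedent cannot hold. Either way u holds.

Only the reverse direction holds.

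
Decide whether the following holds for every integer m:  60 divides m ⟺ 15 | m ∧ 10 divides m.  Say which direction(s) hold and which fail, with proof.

Only the forward implication holds.

(⟹) If 60 ∣ m, write m = 60q. Since 60 = 4·15, m = 15·(4q), so 15 ∣ m; and since 60 = 6·10, m = 10·(6q), so 10 ∣ m.

(⟸) This fails: take m = 30. Both 15 ∣ 30 and 10 ∣ 30, yet 30 is not a multiple of 60 (since 30 = 0·60 + 30), so 60 ∤ 30.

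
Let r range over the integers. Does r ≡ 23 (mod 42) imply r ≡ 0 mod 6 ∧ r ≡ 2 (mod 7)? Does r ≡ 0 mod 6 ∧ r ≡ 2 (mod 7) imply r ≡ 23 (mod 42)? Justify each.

Neither direction holds.

(⇒) This fails: r = 23 gives 23 ≡ 23 (mod 42) but 23 ≡ 5 (mod 6), so the conjunction on the right does not hold.

(⇐) This fails: r = 30 satisfies both congruences on the right (30 ≡ 0 mod 6 and 30 ≡ 2 mod 7) yet 30 ≡ 30 (mod 42), not 23.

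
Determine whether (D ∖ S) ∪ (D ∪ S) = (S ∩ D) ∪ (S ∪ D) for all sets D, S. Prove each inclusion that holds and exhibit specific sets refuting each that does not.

The two sets are equal.

Forward inclusion. Let x ∈ (D ∖ S) ∪ (D ∪ S). Then either x ∈ D and x ∉ S; or x ∈ S and x ∉ D; or x ∈ D ∩ S. In each case x ∈ (S ∩ D) ∪ (S ∪ D), so (D ∖ S) ∪ (D ∪ S) ⊆ (S ∩ D) ∪ (S ∪ D).

Reverse inclusion. Let x ∈ (S ∩ D) ∪ (S ∪ D). Then either x ∈ D and x ∉ S; or x ∈ S and x ∉ D; or x ∈ D ∩ S. In each case x ∈ (D ∖ S) ∪ (D ∪ S), so (S ∩ D) ∪ (S ∪ D) ⊆ (D ∖ S) ∪ (D ∪ S).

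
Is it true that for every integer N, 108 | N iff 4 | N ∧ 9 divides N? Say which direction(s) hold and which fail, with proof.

Only the forward implication holds.

(⟹) If 108 ∣ N, write N = 108q. Since 108 = 27·4, N = 4·(27q), so 4 ∣ N; and since 108 = 12·9, N = 9·(12q), so 9 ∣ N.

(⟸) This fails: take N = 36. Both 4 ∣ 36 and 9 ∣ 36, yet 36 is not a multiple of 108 (since 36 = 0·108 + 36), so 108 ∤ 36.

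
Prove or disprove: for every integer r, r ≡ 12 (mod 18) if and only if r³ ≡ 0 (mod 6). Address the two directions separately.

(⇒) holds; (⇐) fails.

(→) Suppose r ≡ 12 (mod 18). Then r³ ≡ 12³ = 1728 (mod 18), and since 6 ∣ 18, also r³ ≡ 0 (mod 6).

(←) This fails: take r = 0. Then 0³ = 0 ≡ 0 (mod 6), yet 0 ≡ 0 (mod 18), not 12.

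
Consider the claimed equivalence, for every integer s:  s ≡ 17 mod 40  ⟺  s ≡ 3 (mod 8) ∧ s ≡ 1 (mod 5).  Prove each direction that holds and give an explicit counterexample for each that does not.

(⇒) fails and (⇐) fails.

(→) This fails: s = 17 gives 17 ≡ 17 (mod 40) but 17 ≡ 1 (mod 8), so the conjunction on the right does not hold.

(←) This fails: s = 11 satisfies both congruences on the right (11 ≡ 3 mod 8 and 11 ≡ 1 mod 5) yet 11 ≡ 11 (mod 40), not 17.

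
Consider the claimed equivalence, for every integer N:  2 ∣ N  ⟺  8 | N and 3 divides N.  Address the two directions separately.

(⟸) Suppose 8 ∣ N and 3 ∣ N. Any common multiple of 8 and 3 is a multiple of their lcm; here gcd(8, 3) = 1, so lcm(8, 3) = 8·3 = 24, so 24 ∣ N. Since 2 ∣ 24, it follows that 2 ∣ N.

(⟹) This fails: take N = 2. Certainly 2 ∣ 2, but 8 ∤ 2.

Only the reverse direction holds.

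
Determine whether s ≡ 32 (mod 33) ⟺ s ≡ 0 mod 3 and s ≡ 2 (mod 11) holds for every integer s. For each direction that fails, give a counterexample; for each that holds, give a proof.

(⟹) This fails: s = 32 gives 32 ≡ 32 (mod 33) but 32 ≡ 2 (mod 3), so the conjunction on the right does not hold.

(⟸) This fails: s = 24 satisfies both congruences on the right (24 ≡ 0 mod 3 and 24 ≡ 2 mod 11) yet 24 ≡ 24 (mod 33), not 32.

Neither direction holds.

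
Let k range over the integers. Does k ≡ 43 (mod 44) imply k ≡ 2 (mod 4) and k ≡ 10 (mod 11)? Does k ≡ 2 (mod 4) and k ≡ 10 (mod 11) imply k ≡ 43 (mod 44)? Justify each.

Neither implication holds.

(⇒) This fails: k = 43 gives 43 ≡ 43 (mod 44) but 43 ≡ 3 (mod 4), so the conjunction on the right does not hold.

(⇐) This fails: k = 10 satisfies both congruences on the right (10 ≡ 2 mod 4 and 10 ≡ 10 mod 11) yet 10 ≡ 10 (mod 44), not 43.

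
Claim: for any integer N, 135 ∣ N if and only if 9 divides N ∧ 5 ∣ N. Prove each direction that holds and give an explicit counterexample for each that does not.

(→) If 135 ∣ N, write N = 135q. Since 135 = 15·9, N = 9·(15q), so 9 ∣ N; and since 135 = 27·5, N = 5·(27q), so 5 ∣ N.

(←) This fails: take N = 45. Both 9 ∣ 45 and 5 ∣ 45, yet 45 is not a multiple of 135 (since 45 = 0·135 + 45), so 135 ∤ 45.

Only the forward implication holds.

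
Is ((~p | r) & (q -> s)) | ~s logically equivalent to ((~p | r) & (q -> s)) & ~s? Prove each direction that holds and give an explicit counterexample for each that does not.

Only the converse holds.

(⟸) Assume the antecedent. If p is true, the antecedent forces (p = T, s = F, q = F, r = T), and ((~p | r) & (q -> s)) | ~s holds there. If p is false, ((~p | r) & (q -> s)) | ~s reduces to true regardless of the other variables. Either way ((~p | r) & (q -> s)) | ~s holds.

(⟹) This fails. Under p = T, s = F, q = F, r = F, the left side is true but the right side is false.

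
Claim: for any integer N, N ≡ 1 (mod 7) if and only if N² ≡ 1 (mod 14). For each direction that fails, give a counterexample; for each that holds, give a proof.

(→) This fails: take N = 8. Then 8 ≡ 1 (mod 7), but 8² = 64 ≡ 8 (mod 14), not 1.

(←) This fails: take N = 13. Then 13² = 169 ≡ 1 (mod 14), yet 13 ≡ 6 (mod 7), not 1.

Neither implication holds.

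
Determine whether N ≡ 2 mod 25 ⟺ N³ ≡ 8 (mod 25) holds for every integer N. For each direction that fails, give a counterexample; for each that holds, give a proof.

(⇒) Suppose N ≡ 2 mod 25. Write N = 25j + 2. Then (25j + 2)³ = 15625j³ + 3750j² + 300j + 8 = 25(625j³ + 150j² + 12j) + 8, so N³ ≡ 8 (mod 25).

(⇐) Conversely, suppose N³ ≡ 8 (mod 25). The only residue r in {0, …, 24} with r³ ≡ 8 (mod 25) is r = 2, so N ≡ 2 (mod 25).

Both implications hold.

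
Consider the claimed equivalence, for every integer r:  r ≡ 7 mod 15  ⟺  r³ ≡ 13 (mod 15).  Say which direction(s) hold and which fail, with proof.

The biconditional holds.

(⇒) Suppose r ≡ 7 mod 15. Write r = 15j + 7. Then (15j + 7)³ = 3375j³ + 4725j² + 2205j + 343 = 15(225j³ + 315j² + 147j + 22) + 13, so r³ ≡ 13 (mod 15).

(⇐) Conversely, suppose r³ ≡ 13 (mod 15). The only residue r in {0, …, 14} with r³ ≡ 13 (mod 15) is r = 7, so r ≡ 7 (mod 15).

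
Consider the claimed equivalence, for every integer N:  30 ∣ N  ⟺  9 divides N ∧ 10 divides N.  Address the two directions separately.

[⇒] This fails: take N = 30. Certainly 30 ∣ 30, but 9 ∤ 30.

[⇐] Suppose 9 ∣ N and 10 ∣ N. Any common multiple of 9 and 10 is a multiple of their lcm; here gcd(9, 10) = 1, so lcm(9, 10) = 9·10 = 90, so 90 ∣ N. Since 30 ∣ 90, it follows that 30 ∣ N.

Only the converse holds.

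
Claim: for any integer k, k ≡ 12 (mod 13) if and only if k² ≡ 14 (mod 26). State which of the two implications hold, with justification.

Forward direction. This fails: take k = 25. Then 25 ≡ 12 (mod 13), but 25² = 625 ≡ 1 (mod 26), not 14.

Converse. This fails: take k = 14. Then 14² = 196 ≡ 14 (mod 26), yet 14 ≡ 1 (mod 13), not 12.

Both directions fail.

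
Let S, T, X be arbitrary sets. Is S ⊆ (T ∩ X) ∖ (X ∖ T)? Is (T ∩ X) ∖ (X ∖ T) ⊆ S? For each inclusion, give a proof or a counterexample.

Both inclusions fail.

(⊆) This inclusion fails. Take S = {1}, T = ∅, X = ∅; then 1 ∈ S but 1 ∉ (T ∩ X) ∖ (X ∖ T).

(⊇) This inclusion fails. Take S = ∅, T = {1}, X = {1}; then 1 ∈ (T ∩ X) ∖ (X ∖ T) but 1 ∉ S.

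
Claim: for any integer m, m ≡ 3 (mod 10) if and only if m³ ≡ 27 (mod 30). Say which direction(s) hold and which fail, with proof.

Not equivalent: only (⇐) holds.

[⇒] This fails: take m = 13. Then 13 ≡ 3 (mod 10), but 13³ = 2197 ≡ 7 (mod 30), not 27.

[⇐] Conversely, the residues r modulo 30 with r³ ≡ 27 (mod 30) are exactly {3}, and each is ≡ 3 (mod 10).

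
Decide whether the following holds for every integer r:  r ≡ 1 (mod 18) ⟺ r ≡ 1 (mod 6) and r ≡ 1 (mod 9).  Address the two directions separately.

Both implications hold.

(⇒) Suppose r ≡ 1 (mod 18); write r = 18j + 1. Since 6 ∣ 18, reducing mod 6 gives r ≡ 1 (mod 6); since 9 ∣ 18, reducing mod 9 gives r ≡ 1 (mod 9).

(⇐) Conversely, if r ≡ 1 (mod 6) and r ≡ 1 (mod 9), then by the Chinese remainder theorem r ≡ 1 (mod 18). This is exactly r ≡ 1 (mod 18).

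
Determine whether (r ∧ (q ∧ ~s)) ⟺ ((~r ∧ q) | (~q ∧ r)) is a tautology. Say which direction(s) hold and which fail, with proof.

Both directions fail.

[⇒] This fails. Under q = T, s = F, r = T, the left side is true but the right side is false.

[⇐] This fails. Under q = T, s = F, r = F, the left side is false but the right side is true.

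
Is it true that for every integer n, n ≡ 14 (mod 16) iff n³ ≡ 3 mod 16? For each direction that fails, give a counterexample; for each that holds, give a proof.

Neither direction holds.

Forward direction. This fails: take n = 14. Then 14 ≡ 14 (mod 16), but 14³ = 2744 ≡ 8 (mod 16), not 3.

Converse. This fails: take n = 11. Then 11³ = 1331 ≡ 3 (mod 16), yet 11 ≡ 11 (mod 16), not 14.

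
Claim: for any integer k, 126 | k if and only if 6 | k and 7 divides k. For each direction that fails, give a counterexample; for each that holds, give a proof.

Forward direction. If 126 ∣ k, write k = 126q. Since 126 = 21·6, k = 6·(21q), so 6 ∣ k; and since 126 = 18·7, k = 7·(18q), so 7 ∣ k.

Converse. This fails: take k = 42. Both 6 ∣ 42 and 7 ∣ 42, yet 42 is not a multiple of 126 (since 42 = 0·126 + 42), so 126 ∤ 42.

The forward direction holds; the converse fails.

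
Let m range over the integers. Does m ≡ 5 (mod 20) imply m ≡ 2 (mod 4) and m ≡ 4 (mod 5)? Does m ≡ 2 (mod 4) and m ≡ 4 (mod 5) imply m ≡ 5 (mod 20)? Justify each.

Neither direction holds.

(⟹) This fails: m = 5 gives 5 ≡ 5 (mod 20) but 5 ≡ 1 (mod 4), so the conjunction on the right does not hold.

(⟸) This fails: m = 14 satisfies both congruences on the right (14 ≡ 2 mod 4 and 14 ≡ 4 mod 5) yet 14 ≡ 14 (mod 20), not 5.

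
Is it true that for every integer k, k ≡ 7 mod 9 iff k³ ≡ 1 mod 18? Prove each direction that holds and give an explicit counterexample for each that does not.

[⇒] This fails: take k = 16. Then 16 ≡ 7 (mod 9), but 16³ = 4096 ≡ 10 (mod 18), not 1.

[⇐] This fails: take k = 1. Then 1³ = 1 ≡ 1 (mod 18), yet 1 ≡ 1 (mod 9), not 7.

(⇒) fails and (⇐) fails.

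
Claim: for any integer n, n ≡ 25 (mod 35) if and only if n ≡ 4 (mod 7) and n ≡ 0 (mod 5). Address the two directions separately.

Forward direction. Suppose n ≡ 25 (mod 35); write n = 35j + 25. Since 7 ∣ 35, reducing mod 7 gives n ≡ 25 ≡ 4 (mod 7); since 5 ∣ 35, reducing mod 5 gives n ≡ 25 ≡ 0 (mod 5).

Converse. If n ≡ 4 (mod 7) and n ≡ 0 (mod 5), then by the Chinese remainder theorem n ≡ 25 (mod 35). This is exactly n ≡ 25 (mod 35).

The biconditional holds.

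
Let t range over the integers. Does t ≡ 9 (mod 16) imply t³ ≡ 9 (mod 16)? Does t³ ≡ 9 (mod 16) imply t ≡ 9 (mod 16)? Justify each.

Both implications hold.

[⇒] Suppose t ≡ 9 (mod 16). Write t = 16j + 9. Then (16j + 9)³ = 4096j³ + 6912j² + 3888j + 729 = 16(256j³ + 432j² + 243j + 45) + 9, so t³ ≡ 9 (mod 16).

[⇐] Conversely, suppose t³ ≡ 9 (mod 16). The only residue r in {0, …, 15} with r³ ≡ 9 (mod 16) is r = 9, so t ≡ 9 (mod 16).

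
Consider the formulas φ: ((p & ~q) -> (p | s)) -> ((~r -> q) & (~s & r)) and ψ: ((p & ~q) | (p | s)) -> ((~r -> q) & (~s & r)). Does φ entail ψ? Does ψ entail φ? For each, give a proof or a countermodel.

Only the forward implication holds.

Forward direction. Assume the antecedent. If p is true, the antecedent forces (p = T, q = F, r = T, s = F) or (p = T, q = T, r = T, s = F), and the consequent holds there. If p is false, the antecedent forces (p = F, q = F, r = T, s = F) or (p = F, q = T, r = T, s = F), and the consequent holds there. Either way the consequent holds.

Converse. This fails. Under p = F, q = F, r = F, s = F, the left side is false but the right side is true.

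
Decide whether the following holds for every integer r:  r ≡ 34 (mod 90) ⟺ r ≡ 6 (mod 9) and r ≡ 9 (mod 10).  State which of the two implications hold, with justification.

(⟹) This fails: r = 34 gives 34 ≡ 34 (mod 90) but 34 ≡ 7 (mod 9), so the conjunction on the right does not hold.

(⟸) This fails: r = 69 satisfies both congruences on the right (69 ≡ 6 mod 9 and 69 ≡ 9 mod 10) yet 69 ≡ 69 (mod 90), not 34.

Neither direction holds.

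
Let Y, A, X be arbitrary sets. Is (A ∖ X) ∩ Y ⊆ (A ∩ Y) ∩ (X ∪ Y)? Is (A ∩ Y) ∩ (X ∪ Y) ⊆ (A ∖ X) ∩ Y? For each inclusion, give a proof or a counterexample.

Forward inclusion. Let x ∈ (A ∖ X) ∩ Y. Then x ∈ Y ∩ A and x ∉ X, from which x ∈ (A ∩ Y) ∩ (X ∪ Y).

Reverse inclusion. This inclusion fails. Take Y = {1}, A = {1}, X = {1}; then 1 ∈ (A ∩ Y) ∩ (X ∪ Y) but 1 ∉ (A ∖ X) ∩ Y.

The sets are not equal: only the forward inclusion holds.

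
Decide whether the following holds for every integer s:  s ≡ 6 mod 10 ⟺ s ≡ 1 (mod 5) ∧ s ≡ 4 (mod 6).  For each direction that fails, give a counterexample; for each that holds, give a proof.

(⇒) fails; (⇐) holds.

(→) This fails: s = 26 gives 26 ≡ 6 (mod 10) but 26 ≡ 2 (mod 6), so the conjunction on the right does not hold.

(←) Conversely, if s ≡ 1 (mod 5) and s ≡ 4 (mod 6), then by the Chinese remainder theorem s ≡ 16 (mod 30). Since 16 ≡ 6 (mod 10) and 10 ∣ 30, we get s ≡ 6 (mod 10).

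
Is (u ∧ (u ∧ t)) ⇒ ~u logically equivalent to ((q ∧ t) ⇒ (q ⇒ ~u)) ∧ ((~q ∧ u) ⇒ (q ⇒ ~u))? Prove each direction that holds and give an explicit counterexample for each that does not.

(⇒) holds; (⇐) fails.

Forward direction. Assume the antecedent. If t is true, the antecedent forces (q = F, t = T, u = F) or (q = T, t = T, u = F), and the consequent holds there. If t is false, the consequent reduces to true regardless of the other variables. Either way the consequent holds.

Converse. This fails. Under q = F, t = T, u = T, the left side is false but the right side is true.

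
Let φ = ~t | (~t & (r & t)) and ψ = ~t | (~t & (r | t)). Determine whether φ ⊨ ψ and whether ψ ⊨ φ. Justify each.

(→) Assume the antecedent. If r is true, the antecedent forces (r = T, t = F), and ~t | (~t & (r | t)) holds there. If r is false, the antecedent forces (r = F, t = F), and ~t | (~t & (r | t)) holds there. Either way ~t | (~t & (r | t)) holds.

(←) Assume the antecedent. If r is true, the antecedent forces (r = T, t = F), and ~t | (~t & (r & t)) holds there. If r is false, the antecedent forces (r = F, t = F), and ~t | (~t & (r & t)) holds there. Either way ~t | (~t & (r & t)) holds.

Both directions hold; the statement is true.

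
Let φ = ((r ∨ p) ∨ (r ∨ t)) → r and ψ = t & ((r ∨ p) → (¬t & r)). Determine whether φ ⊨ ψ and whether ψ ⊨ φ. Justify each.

Neither implication holds.

[⇒] This fails. Under r = F, p = F, t = F, the left side is true but the right side is false.

[⇐] This fails. Under r = F, p = F, t = T, the left side is false but the right side is true.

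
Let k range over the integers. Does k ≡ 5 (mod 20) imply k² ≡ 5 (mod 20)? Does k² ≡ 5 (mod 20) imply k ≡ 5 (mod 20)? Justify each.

(⇐) This fails: take k = 15. Then 15² = 225 ≡ 5 (mod 20), yet 15 ≡ 15 (mod 20), not 5.

(⇒) Suppose k ≡ 5 (mod 20). Write k = 20j + 5. Then (20j + 5)² = 400j² + 200j + 25 = 20(20j² + 10j + 1) + 5, so k² ≡ 5 (mod 20).

The forward direction holds; the converse fails.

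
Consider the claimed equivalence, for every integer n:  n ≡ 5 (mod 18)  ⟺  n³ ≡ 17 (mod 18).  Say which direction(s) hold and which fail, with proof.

(⇒) holds; (⇐) fails.

Forward direction. Suppose n ≡ 5 (mod 18). Write n = 18j + 5. Then (18j + 5)³ = 5832j³ + 4860j² + 1350j + 125 = 18(324j³ + 270j² + 75j + 6) + 17, so n³ ≡ 17 (mod 18).

Converse. This fails: take n = 11. Then 11³ = 1331 ≡ 17 (mod 18), yet 11 ≡ 11 (mod 18), not 5.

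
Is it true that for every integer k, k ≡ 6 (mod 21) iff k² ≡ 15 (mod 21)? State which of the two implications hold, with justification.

[⇒] Suppose k ≡ 6 (mod 21). Write k = 21j + 6. Then (21j + 6)² = 441j² + 252j + 36 = 21(21j² + 12j + 1) + 15, so k² ≡ 15 (mod 21).

[⇐] This fails: take k = 15. Then 15² = 225 ≡ 15 (mod 21), yet 15 ≡ 15 (mod 21), not 6.

(⇒) holds; (⇐) fails.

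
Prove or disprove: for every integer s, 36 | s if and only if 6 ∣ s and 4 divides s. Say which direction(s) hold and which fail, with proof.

[⇐] This fails: take s = 12. Both 6 ∣ 12 and 4 ∣ 12, yet 12 is not a multiple of 36 (since 12 = 0·36 + 12), so 36 ∤ 12.

[⇒] If 36 ∣ s, write s = 36q. Since 36 = 6·6, s = 6·(6q), so 6 ∣ s; and since 36 = 9·4, s = 4·(9q), so 4 ∣ s.

Only the forward implication holds.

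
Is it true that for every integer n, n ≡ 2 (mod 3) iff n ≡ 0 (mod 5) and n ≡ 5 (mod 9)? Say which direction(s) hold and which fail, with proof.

[⇒] This fails: n = 32 gives 32 ≡ 2 (mod 3) but 32 ≡ 2 (mod 5), so the conjunction on the right does not hold.

[⇐] Conversely, if n ≡ 0 (mod 5) and n ≡ 5 (mod 9), then by the Chinese remainder theorem n ≡ 5 (mod 45). Since 5 ≡ 2 (mod 3) and 3 ∣ 45, we get n ≡ 2 (mod 3).

Only the reverse direction holds.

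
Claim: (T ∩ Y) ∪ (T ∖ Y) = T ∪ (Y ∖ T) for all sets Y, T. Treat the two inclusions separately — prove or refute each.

Forward inclusion. Let x ∈ (T ∩ Y) ∪ (T ∖ Y). Then either x ∈ T and x ∉ Y; or x ∈ Y ∩ T. In each case x ∈ T ∪ (Y ∖ T), so (T ∩ Y) ∪ (T ∖ Y) ⊆ T ∪ (Y ∖ T).

Reverse inclusion. This inclusion fails. Take Y = {1}, T = ∅; then 1 ∈ T ∪ (Y ∖ T) but 1 ∉ (T ∩ Y) ∪ (T ∖ Y).

Only the forward inclusion holds.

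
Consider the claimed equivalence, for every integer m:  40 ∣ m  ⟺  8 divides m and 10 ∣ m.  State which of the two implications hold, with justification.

Both implications hold.

(→) If 40 ∣ m, write m = 40q. Since 40 = 5·8, m = 8·(5q), so 8 ∣ m; and since 40 = 4·10, m = 10·(4q), so 10 ∣ m.

(←) Suppose 8 ∣ m and 10 ∣ m. Any common multiple of 8 and 10 is a multiple of their lcm; here lcm(8, 10) = 8·10/gcd(8, 10) = 80/2 = 40, so 40 ∣ m.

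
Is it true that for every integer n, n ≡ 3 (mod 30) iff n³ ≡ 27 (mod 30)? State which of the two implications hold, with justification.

Both directions hold; the statement is true.

Forward direction. Suppose n ≡ 3 (mod 30). Write n = 30j + 3. Then (30j + 3)³ = 27000j³ + 8100j² + 810j + 27 = 30(900j³ + 270j² + 27j) + 27, so n³ ≡ 27 (mod 30).

Converse. Suppose n³ ≡ 27 (mod 30). The only residue r in {0, …, 29} with r³ ≡ 27 (mod 30) is r = 3, so n ≡ 3 (mod 30).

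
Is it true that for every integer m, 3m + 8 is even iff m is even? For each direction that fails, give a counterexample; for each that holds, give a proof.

Both directions hold; the statement is true.

(→) Suppose 3m + 8 is even. Since 3 is odd, 3m and m have the same parity, so 3m + 8 ≡ m + 8 (mod 2). As 8 is even, 3m + 8 is even exactly when m is even. Thus m is even.

(←) Conversely, suppose m is even; write m = 2j. Then 3m + 8 = 3·(2j) + 8 = 2·3j + 8, which is even.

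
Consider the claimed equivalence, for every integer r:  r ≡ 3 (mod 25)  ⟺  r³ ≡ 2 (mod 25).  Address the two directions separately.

(⟹) Suppose r ≡ 3 (mod 25). Write r = 25j + 3. Then (25j + 3)³ = 15625j³ + 5625j² + 675j + 27 = 25(625j³ + 225j² + 27j + 1) + 2, so r³ ≡ 2 (mod 25).

(⟸) Conversely, suppose r³ ≡ 2 (mod 25). The only residue r in {0, …, 24} with r³ ≡ 2 (mod 25) is r = 3, so r ≡ 3 (mod 25).

Equivalent; both directions hold.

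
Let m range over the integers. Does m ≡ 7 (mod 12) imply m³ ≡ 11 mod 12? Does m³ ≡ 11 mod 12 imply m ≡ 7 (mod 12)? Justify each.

(⟹) This fails: take m = 7. Then 7 ≡ 7 (mod 12), but 7³ = 343 ≡ 7 (mod 12), not 11.

(⟸) This fails: take m = 11. Then 11³ = 1331 ≡ 11 (mod 12), yet 11 ≡ 11 (mod 12), not 7.

Neither direction holds.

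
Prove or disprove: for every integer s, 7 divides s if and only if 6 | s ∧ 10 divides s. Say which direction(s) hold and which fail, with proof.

(⟹) This fails: take s = 7. Certainly 7 ∣ 7, but 6 ∤ 7.

(⟸) This fails: take s = 30. Both 6 ∣ 30 and 10 ∣ 30, yet 30 is not a multiple of 7 (since 30 = 4·7 + 2), so 7 ∤ 30.

Both directions fail.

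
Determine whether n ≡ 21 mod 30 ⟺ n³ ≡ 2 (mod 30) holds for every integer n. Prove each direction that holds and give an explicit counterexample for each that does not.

(→) This fails: take n = 21. Then 21 ≡ 21 (mod 30), but 21³ = 9261 ≡ 21 (mod 30), not 2.

(←) This fails: take n = 8. Then 8³ = 512 ≡ 2 (mod 30), yet 8 ≡ 8 (mod 30), not 21.

Neither direction holds.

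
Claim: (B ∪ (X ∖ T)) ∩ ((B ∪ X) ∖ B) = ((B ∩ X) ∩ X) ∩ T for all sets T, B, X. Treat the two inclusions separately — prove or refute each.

Forward inclusion. This inclusion fails. Take T = ∅, B = ∅, X = {1}; then 1 ∈ (B ∪ (X ∖ T)) ∩ ((B ∪ X) ∖ B) but 1 ∉ ((B ∩ X) ∩ X) ∩ T.

Reverse inclusion. This inclusion fails. Take T = {1}, B = {1}, X = {1}; then 1 ∈ ((B ∩ X) ∩ X) ∩ T but 1 ∉ (B ∪ (X ∖ T)) ∩ ((B ∪ X) ∖ B).

Neither inclusion holds.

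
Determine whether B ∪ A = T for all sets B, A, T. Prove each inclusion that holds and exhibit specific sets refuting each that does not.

Neither inclusion holds.

(⊆) This inclusion fails. Take B = {1}, A = ∅, T = ∅; then 1 ∈ B ∪ A but 1 ∉ T.

(⊇) This inclusion fails. Take B = ∅, A = ∅, T = {1}; then 1 ∈ T but 1 ∉ B ∪ A.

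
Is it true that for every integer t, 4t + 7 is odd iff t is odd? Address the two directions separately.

Not equivalent: only (⇐) holds.

[⇒] This fails: take t = 4. Then 4t + 7 = 23, which is odd, yet t = 4 is even, not odd.

[⇐] Suppose t is odd. Since 4 is even, 4t is even for every t, so 4t + 7 has the same parity as 7, which is odd. Hence 4t + 7 is odd.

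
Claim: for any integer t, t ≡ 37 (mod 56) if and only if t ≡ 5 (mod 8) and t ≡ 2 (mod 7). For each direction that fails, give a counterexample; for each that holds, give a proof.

[⇒] Suppose t ≡ 37 (mod 56); write t = 56j + 37. Since 8 ∣ 56, reducing mod 8 gives t ≡ 37 ≡ 5 (mod 8); since 7 ∣ 56, reducing mod 7 gives t ≡ 37 ≡ 2 (mod 7).

[⇐] Conversely, if t ≡ 5 (mod 8) and t ≡ 2 (mod 7), then by the Chinese remainder theorem t ≡ 37 (mod 56). This is exactly t ≡ 37 (mod 56).

Both implications hold.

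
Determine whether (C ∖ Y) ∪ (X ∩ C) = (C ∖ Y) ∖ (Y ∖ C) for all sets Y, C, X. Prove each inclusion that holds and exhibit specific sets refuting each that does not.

Reverse inclusion. Let x ∈ (C ∖ Y) ∖ (Y ∖ C). Then either x ∈ C and x ∉ Y, X; or x ∈ C ∩ X and x ∉ Y. In each case x ∈ (C ∖ Y) ∪ (X ∩ C), so (C ∖ Y) ∖ (Y ∖ C) ⊆ (C ∖ Y) ∪ (X ∩ C).

Forward inclusion. This inclusion fails. Take Y = {1}, C = {1}, X = {1}; then 1 ∈ (C ∖ Y) ∪ (X ∩ C) but 1 ∉ (C ∖ Y) ∖ (Y ∖ C).

(⊆) fails; (⊇) holds.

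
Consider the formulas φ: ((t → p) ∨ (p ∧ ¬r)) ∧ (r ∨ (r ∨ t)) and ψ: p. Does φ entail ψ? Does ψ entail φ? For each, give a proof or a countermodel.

(⇒) This fails. Under t = F, p = F, r = T, the left side is true but the right side is false.

(⇐) This fails. Under t = F, p = T, r = F, the left side is false but the right side is true.

Neither implication holds.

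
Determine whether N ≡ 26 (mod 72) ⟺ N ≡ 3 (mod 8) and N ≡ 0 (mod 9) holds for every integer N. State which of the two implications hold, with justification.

(⇒) This fails: N = 26 gives 26 ≡ 26 (mod 72) but 26 ≡ 2 (mod 8), so the conjunction on the right does not hold.

(⇐) This fails: N = 27 satisfies both congruences on the right (27 ≡ 3 mod 8 and 27 ≡ 0 mod 9) yet 27 ≡ 27 (mod 72), not 26.

Neither implication holds.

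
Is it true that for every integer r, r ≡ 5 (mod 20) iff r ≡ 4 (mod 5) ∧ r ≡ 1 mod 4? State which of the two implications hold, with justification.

[⇒] This fails: r = 5 gives 5 ≡ 5 (mod 20) but 5 ≡ 0 (mod 5), so the conjunction on the right does not hold.

[⇐] This fails: r = 9 satisfies both congruences on the right (9 ≡ 4 mod 5 and 9 ≡ 1 mod 4) yet 9 ≡ 9 (mod 20), not 5.

Neither implication holds.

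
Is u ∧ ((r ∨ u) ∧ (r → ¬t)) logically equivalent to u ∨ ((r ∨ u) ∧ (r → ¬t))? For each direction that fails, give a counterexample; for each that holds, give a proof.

(⇒) holds; (⇐) fails.

(⇒) Assume the antecedent. If u is true, u ∨ ((r ∨ u) ∧ (r → ¬t)) reduces to true regardless of the other variables. If u is false, the antecedent cannot hold. Either way u ∨ ((r ∨ u) ∧ (r → ¬t)) holds.

(⇐) This fails. Under u = F, r = T, t = F, the left side is false but the right side is true.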